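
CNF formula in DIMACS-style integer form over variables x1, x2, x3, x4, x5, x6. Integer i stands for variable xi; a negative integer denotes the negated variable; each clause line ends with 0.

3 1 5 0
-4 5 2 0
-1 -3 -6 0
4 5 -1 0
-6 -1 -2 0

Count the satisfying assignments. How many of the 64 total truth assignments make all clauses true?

34

Case analysis on x1 and x5:
  x1=1, x5=1: x4 free; 5 ways for (x2,x3,x6) × 2^1 = 10.
  x1=1, x5=0: remaining (x2,x3,x4,x6) ∈ {(1,0,1,0); (1,1,1,0)} — 2.
  x1=0, x5=1: x2, x3, x4, x6 free → 2^4 = 16.
  x1=0, x5=0: x6 free; 3 ways for (x2,x3,x4) × 2^1 = 6.
Total: 10 + 2 + 16 + 6 = 34.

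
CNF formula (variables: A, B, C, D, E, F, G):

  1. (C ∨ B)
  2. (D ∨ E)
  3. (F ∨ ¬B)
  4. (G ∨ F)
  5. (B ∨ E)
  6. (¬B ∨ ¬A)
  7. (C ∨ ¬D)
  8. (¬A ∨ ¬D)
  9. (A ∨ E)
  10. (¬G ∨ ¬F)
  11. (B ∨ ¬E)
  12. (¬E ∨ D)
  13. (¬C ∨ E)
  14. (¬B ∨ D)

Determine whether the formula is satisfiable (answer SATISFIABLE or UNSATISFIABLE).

Branch on A: take A = False.
  then E is forced to True.
  then B is forced to True.
  then F is forced to True.
  then G is forced to False.
  then D is forced to True.
  then C is forced to True.
So A = F  B = T  C = T  D = T  E = T  F = T  G = F is a satisfying assignment.

SATISFIABLE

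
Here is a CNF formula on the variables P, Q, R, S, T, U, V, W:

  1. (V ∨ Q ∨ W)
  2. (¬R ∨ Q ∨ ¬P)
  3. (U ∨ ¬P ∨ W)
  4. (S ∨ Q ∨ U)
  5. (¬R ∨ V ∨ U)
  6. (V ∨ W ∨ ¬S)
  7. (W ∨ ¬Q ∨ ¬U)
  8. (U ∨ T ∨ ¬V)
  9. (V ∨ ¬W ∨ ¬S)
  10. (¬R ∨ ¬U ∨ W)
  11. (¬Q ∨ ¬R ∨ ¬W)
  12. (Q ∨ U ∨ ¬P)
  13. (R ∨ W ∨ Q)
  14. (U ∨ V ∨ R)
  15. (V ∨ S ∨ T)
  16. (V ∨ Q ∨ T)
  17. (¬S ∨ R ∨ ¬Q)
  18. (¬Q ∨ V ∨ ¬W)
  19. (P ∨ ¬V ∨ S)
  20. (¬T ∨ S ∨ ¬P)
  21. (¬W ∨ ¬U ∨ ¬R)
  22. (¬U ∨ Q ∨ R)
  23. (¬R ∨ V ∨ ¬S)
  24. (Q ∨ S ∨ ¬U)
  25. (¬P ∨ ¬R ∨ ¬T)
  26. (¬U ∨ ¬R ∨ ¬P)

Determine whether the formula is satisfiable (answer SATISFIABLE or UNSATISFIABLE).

Try P = False.
Branch on Q: take Q = False.
For the remaining variables, R = True, S = True, T = True, U = False, V = True, W = True works.
So P=F, Q=F, R=T, S=T, T=T, U=F, V=T, W=T is a satisfying assignment.

SATISFIABLE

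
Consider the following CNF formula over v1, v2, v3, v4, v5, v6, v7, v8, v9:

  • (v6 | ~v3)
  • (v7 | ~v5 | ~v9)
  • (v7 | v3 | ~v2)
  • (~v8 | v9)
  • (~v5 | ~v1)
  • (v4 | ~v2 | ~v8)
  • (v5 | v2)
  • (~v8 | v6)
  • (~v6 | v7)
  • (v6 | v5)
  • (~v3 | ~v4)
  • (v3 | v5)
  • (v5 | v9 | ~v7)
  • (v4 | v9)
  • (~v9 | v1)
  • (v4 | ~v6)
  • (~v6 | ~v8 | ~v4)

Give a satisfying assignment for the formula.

v8 occurs only negated in the remaining clauses — set v8 = False.
Branch on v1: take v1 = False.
  then v9 is forced to False.
  then v4 is forced to True.
  then v3 is forced to False.
  then v5 is forced to True.
Branch on v2: take v2 = True.
  then v7 is forced to True.
v6 is now unconstrained; take v6 = False.
Every clause has at least one true literal under this assignment.

v1=False, v2=True, v3=False, v4=True, v5=True, v6=False, v7=True, v8=False, v9=False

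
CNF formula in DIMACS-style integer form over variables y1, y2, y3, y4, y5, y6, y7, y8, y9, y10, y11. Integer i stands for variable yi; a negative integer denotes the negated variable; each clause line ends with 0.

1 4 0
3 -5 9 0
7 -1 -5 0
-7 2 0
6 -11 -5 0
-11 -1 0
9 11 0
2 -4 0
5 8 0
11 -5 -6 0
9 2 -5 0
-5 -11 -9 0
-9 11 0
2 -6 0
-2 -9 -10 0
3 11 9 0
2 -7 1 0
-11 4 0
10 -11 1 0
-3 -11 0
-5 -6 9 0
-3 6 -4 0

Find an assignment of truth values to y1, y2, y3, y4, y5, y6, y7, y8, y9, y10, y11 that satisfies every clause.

y1=0, y2=1, y3=0, y4=1, y5=0, y6=0, y7=1, y8=1, y9=0, y10=1, y11=1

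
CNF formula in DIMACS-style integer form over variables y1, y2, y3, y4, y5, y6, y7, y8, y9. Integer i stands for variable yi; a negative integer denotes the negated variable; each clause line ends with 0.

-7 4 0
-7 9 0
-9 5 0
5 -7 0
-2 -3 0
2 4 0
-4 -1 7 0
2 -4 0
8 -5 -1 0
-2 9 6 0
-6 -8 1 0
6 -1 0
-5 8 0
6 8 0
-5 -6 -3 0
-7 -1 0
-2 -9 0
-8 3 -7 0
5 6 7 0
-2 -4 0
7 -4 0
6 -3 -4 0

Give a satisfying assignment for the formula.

y1 = True, y2 = True, y3 = False, y4 = False, y5 = False, y6 = True, y7 = False, y8 = True, y9 = False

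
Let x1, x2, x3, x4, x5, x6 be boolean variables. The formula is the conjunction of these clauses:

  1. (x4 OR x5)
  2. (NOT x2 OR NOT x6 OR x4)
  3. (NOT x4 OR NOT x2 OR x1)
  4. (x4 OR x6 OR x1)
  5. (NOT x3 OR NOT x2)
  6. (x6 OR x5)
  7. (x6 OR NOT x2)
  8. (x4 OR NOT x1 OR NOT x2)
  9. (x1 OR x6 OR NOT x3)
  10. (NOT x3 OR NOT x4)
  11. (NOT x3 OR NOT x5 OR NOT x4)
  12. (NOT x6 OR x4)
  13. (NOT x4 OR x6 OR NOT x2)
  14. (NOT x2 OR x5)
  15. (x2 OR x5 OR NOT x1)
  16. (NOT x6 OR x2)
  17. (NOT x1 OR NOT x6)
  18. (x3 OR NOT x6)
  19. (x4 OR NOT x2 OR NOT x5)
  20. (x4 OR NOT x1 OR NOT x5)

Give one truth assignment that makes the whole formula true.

x1 = F, x2 = F, x3 = F, x4 = T, x5 = T, x6 = F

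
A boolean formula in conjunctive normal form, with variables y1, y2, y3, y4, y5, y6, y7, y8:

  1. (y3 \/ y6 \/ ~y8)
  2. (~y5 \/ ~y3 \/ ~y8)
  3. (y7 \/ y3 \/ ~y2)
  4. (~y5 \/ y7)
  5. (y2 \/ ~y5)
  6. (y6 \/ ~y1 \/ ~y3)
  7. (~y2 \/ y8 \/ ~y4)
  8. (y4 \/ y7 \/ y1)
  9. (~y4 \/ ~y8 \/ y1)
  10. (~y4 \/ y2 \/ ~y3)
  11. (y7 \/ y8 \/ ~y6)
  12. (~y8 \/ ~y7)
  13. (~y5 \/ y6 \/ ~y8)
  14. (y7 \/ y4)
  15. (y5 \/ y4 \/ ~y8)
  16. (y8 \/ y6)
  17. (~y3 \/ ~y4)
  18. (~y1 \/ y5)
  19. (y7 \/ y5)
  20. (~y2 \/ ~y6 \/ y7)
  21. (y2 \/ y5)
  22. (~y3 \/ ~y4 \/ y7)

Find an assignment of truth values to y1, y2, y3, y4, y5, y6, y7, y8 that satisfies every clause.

y1=0, y2=1, y3=1, y4=0, y5=1, y6=1, y7=1, y8=0

Try y1 = False.
For the remaining variables, y2 = True, y3 = True, y4 = False, y5 = True, y6 = True, y7 = True, y8 = False works.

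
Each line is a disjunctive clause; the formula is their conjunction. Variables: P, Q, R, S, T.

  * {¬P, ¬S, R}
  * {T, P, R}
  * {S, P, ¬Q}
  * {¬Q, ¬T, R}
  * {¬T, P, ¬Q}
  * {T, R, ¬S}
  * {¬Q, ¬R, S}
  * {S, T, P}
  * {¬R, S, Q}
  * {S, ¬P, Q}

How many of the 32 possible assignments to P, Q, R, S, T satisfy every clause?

Case analysis on S and P:
  S=1, P=1: remaining (Q,R,T) ∈ {(0,1,0); (0,1,1); (1,1,0); (1,1,1)} — 4.
  S=1, P=0: remaining (Q,R,T) ∈ {(0,0,1); (0,1,0); (0,1,1); (1,1,0)} — 4.
  S=0, P=1: remaining (Q,R,T) ∈ {(1,0,0)} — 1.
  S=0, P=0: remaining (Q,R,T) ∈ {(0,0,1)} — 1.
Total: 4 + 4 + 1 + 1 = 10.

10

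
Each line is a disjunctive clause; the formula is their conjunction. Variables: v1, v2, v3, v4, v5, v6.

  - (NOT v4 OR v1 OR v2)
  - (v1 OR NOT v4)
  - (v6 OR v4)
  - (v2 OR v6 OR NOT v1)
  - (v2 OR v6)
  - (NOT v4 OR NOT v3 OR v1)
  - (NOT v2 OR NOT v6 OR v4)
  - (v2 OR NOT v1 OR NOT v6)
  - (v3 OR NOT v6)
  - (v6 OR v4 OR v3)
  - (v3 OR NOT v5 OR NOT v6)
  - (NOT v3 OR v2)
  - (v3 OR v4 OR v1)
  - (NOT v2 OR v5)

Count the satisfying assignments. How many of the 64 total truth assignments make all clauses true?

3

Satisfying assignments:
  v1=T v2=T v3=F v4=T v5=T v6=F
  v1=T v2=T v3=T v4=T v5=T v6=F
  v1=T v2=T v3=T v4=T v5=T v6=T
Count: 3.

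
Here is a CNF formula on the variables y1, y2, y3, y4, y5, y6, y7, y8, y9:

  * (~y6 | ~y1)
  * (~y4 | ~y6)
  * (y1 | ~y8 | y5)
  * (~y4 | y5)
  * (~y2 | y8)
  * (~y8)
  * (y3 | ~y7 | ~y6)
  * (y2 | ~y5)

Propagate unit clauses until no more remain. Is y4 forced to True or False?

False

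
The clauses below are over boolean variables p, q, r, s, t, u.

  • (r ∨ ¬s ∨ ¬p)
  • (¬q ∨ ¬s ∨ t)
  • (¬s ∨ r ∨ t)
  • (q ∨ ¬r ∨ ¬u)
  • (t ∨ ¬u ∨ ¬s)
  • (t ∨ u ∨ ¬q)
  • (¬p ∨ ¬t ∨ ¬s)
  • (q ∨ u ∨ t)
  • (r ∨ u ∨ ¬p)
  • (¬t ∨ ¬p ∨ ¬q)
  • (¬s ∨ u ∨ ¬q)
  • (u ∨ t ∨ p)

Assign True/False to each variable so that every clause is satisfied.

Pure literal: s appears only negated; assign s = False.
Branch on p: take p = False.
The remaining clauses are satisfied by q = False, r = False, t = True, u = True.

p=F, q=F, r=F, s=F, t=T, u=T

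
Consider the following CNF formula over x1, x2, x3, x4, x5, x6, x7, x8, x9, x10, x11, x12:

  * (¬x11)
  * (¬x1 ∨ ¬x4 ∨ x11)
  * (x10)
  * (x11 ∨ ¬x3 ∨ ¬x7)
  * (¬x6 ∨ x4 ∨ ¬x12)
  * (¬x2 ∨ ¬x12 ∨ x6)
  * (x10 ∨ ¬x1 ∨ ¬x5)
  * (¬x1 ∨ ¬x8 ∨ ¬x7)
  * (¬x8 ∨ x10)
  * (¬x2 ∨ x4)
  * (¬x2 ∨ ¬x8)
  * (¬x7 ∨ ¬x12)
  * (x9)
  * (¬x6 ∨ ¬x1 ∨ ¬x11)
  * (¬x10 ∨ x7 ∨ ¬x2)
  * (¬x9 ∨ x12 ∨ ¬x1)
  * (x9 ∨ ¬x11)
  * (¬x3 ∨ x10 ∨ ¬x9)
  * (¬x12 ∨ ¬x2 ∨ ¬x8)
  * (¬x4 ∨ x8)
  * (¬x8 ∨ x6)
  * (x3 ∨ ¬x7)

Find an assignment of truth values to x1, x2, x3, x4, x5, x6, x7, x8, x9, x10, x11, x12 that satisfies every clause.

Unit propagation: (¬x11) forces x11 = False.
Unit propagation: (x10) forces x10 = True.
(x9) is a unit clause, so x9 = True.
x1 occurs only negated in the remaining clauses — set x1 = False.
Pure literal: x2 appears only negated; assign x2 = False.
Set x3 = False and propagate.
  then x7 is forced to False.
Try x4 = False.
For the remaining variables, x5 = True, x6 = False, x8 = False, x12 = True works.
Every clause has at least one true literal under this assignment.

x1=F, x2=F, x3=F, x4=F, x5=T, x6=F, x7=F, x8=F, x9=T, x10=T, x11=F, x12=T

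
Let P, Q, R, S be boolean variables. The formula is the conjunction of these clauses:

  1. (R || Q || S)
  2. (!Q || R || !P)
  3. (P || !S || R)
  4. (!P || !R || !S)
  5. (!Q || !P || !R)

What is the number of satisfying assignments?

7

The models are:
  P=0 Q=0 R=1 S=0
  P=0 Q=0 R=1 S=1
  P=0 Q=1 R=0 S=0
  P=0 Q=1 R=1 S=0
  P=0 Q=1 R=1 S=1
  P=1 Q=0 R=0 S=1
  P=1 Q=0 R=1 S=0
That's 7 in total.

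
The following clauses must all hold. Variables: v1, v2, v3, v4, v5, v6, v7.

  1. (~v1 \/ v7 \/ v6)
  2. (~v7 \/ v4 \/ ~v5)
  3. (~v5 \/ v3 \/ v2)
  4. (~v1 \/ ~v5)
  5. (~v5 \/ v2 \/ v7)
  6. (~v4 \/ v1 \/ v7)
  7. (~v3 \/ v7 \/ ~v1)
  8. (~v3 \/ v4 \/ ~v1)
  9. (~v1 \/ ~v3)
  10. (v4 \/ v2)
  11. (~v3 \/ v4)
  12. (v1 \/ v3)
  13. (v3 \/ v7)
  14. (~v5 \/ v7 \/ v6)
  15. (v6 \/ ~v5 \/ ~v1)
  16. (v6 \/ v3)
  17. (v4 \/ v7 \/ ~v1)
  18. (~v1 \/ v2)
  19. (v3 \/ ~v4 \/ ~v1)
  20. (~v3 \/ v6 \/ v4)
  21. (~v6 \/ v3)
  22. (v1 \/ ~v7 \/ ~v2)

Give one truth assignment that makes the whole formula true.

v1 = False, v2 = False, v3 = True, v4 = True, v5 = True, v6 = True, v7 = True

Check each clause:
  1. (v6 \/ v7 \/ ~v1) — v7 is true.
  2. (v4 \/ ~v7 \/ ~v5) — v4 is true.
  3. (v2 \/ ~v5 \/ v3) — v3 is true.
  4. (~v5 \/ ~v1) — ~v1 is true.
  5. (v2 \/ ~v5 \/ v7) — v7 is true.
  6. (v7 \/ ~v4 \/ v1) — v7 is true.
  7. (~v3 \/ ~v1 \/ v7) — ~v1 is true.
  8. (~v1 \/ ~v3 \/ v4) — v4 is true.
  9. (~v1 \/ ~v3) — ~v1 is true.
  10. (v4 \/ v2) — v4 is true.
  11. (v4 \/ ~v3) — v4 is true.
  12. (v3 \/ v1) — v3 is true.
  13. (v7 \/ v3) — v3 is true.
  14. (v6 \/ v7 \/ ~v5) — v6 is true.
  15. (v6 \/ ~v1 \/ ~v5) — ~v1 is true.
  16. (v3 \/ v6) — v3 is true.
  17. (v4 \/ ~v1 \/ v7) — v4 is true.
  18. (~v1 \/ v2) — ~v1 is true.
  19. (~v1 \/ ~v4 \/ v3) — v3 is true.
  20. (v4 \/ v6 \/ ~v3) — v4 is true.
  21. (v3 \/ ~v6) — v3 is true.
  22. (~v7 \/ v1 \/ ~v2) — ~v2 is true.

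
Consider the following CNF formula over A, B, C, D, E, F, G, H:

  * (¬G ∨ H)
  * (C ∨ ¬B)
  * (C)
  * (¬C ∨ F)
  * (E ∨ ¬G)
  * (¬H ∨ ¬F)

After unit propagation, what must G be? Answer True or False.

False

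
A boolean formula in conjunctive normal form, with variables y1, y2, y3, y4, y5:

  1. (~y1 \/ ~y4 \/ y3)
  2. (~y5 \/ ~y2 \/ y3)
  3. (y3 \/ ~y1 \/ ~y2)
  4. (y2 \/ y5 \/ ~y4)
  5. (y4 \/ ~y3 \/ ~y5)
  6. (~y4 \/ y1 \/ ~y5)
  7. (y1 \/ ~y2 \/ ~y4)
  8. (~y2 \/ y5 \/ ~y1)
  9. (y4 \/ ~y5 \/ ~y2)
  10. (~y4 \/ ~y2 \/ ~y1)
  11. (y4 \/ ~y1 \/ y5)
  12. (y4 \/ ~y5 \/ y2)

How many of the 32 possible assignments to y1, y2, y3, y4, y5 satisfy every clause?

5

The models are:
  y1=F y2=F y3=F y4=F y5=F
  y1=F y2=F y3=T y4=F y5=F
  y1=F y2=T y3=F y4=F y5=F
  y1=F y2=T y3=T y4=F y5=F
  y1=T y2=F y3=T y4=T y5=T
That's 5 in total.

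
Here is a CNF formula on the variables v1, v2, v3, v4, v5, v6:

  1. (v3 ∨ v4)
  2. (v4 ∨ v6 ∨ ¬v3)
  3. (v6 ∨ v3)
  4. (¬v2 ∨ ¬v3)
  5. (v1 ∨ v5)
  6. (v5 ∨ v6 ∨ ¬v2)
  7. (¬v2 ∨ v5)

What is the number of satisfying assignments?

14

Split on v3, then v2.
  v3=T, v2=T: a clause becomes empty — 0.
  v3=T, v2=F: 9 of the 16 assignments to (v1,v4,v5,v6) work.
  v3=F, v2=T: remaining (v1,v4,v5,v6) ∈ {(F,T,T,T); (T,T,T,T)} — 2.
  v3=F, v2=F: remaining (v1,v4,v5,v6) ∈ {(F,T,T,T); (T,T,F,T); (T,T,T,T)} — 3.
Total: 0 + 9 + 2 + 3 = 14.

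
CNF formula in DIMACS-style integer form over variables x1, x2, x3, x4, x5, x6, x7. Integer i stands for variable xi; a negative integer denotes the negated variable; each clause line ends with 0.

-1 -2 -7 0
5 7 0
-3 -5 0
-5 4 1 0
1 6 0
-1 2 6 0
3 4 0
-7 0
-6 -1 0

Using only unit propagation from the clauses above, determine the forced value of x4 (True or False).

True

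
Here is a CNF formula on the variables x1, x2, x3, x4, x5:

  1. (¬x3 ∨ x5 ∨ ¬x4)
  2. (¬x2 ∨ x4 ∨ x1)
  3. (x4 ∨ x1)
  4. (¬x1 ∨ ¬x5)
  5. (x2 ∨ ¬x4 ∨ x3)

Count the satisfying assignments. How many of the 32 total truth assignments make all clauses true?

9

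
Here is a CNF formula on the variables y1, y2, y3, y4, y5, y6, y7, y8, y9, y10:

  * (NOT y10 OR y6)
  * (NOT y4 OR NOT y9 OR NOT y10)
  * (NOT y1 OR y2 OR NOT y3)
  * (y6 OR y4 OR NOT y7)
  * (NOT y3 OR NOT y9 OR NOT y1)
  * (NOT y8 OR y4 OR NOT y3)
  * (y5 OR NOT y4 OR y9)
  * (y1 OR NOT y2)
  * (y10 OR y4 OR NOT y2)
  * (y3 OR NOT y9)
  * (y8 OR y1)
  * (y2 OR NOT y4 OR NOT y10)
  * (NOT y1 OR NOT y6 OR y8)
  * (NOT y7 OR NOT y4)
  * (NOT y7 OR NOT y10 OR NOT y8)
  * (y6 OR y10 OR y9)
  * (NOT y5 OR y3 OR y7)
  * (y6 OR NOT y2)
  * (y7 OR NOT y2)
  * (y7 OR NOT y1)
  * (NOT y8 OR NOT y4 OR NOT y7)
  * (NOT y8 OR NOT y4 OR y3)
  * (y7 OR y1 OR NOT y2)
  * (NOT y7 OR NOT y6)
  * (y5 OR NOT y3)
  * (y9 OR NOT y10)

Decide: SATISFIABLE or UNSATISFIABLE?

Branch on y1: take y1 = False.
  then y2 is forced to False.
  then y8 is forced to True.
For the remaining variables, y3 = True, y4 = True, y5 = True, y6 = True, y7 = False, y9 = False, y10 = False works.
Every clause has at least one true literal under this assignment.
So y1=False, y2=False, y3=True, y4=True, y5=True, y6=True, y7=False, y8=True, y9=False, y10=False is a satisfying assignment.

SATISFIABLE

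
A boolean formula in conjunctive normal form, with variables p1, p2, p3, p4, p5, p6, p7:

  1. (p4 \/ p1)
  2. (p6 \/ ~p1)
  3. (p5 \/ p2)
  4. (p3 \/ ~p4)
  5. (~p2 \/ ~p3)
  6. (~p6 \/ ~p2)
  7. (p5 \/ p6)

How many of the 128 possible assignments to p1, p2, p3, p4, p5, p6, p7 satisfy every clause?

Case analysis on p2 and p6:
  p2=T, p6=T: a clause becomes empty — 0.
  p2=T, p6=F: a clause becomes empty — 0.
  p2=F, p6=T: p7 free; 4 ways for (p1,p3,p4,p5) × 2^1 = 8.
  p2=F, p6=F: remaining (p1,p3,p4,p5,p7) ∈ {(F,T,T,T,F); (F,T,T,T,T)} — 2.
Total: 0 + 0 + 8 + 2 = 10.

10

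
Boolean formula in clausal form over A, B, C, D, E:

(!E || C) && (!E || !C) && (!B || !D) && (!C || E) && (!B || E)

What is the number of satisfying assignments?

Satisfying assignments:
  A=F B=F C=F D=F E=F
  A=F B=F C=F D=T E=F
  A=T B=F C=F D=F E=F
  A=T B=F C=F D=T E=F
That's 4 in total.

4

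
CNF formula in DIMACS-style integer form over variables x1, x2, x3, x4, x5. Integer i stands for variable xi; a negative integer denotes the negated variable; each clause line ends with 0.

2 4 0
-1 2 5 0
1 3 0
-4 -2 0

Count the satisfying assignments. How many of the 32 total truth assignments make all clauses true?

10

Case analysis on x2 and x1:
  x2=T, x1=T: remaining (x3,x4,x5) ∈ {(F,F,F); (F,F,T); (T,F,F); (T,F,T)} — 4.
  x2=T, x1=F: remaining (x3,x4,x5) ∈ {(T,F,F); (T,F,T)} — 2.
  x2=F, x1=T: remaining (x3,x4,x5) ∈ {(F,T,T); (T,T,T)} — 2.
  x2=F, x1=F: remaining (x3,x4,x5) ∈ {(T,T,F); (T,T,T)} — 2.
Total: 4 + 2 + 2 + 2 = 10.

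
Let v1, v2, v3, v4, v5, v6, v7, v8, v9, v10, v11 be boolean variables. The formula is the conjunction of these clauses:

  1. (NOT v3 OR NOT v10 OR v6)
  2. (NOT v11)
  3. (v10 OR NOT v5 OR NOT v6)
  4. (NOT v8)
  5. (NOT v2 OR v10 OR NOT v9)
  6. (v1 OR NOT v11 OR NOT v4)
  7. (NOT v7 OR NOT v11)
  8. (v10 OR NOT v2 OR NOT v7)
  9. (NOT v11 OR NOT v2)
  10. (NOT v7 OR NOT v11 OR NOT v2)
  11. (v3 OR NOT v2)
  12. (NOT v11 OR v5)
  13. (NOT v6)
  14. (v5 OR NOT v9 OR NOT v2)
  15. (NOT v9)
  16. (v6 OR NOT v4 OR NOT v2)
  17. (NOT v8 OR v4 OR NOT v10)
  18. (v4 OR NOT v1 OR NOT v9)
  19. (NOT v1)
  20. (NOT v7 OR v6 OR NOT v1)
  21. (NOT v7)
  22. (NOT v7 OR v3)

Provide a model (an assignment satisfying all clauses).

Unit propagation: (NOT v11) forces v11 = False.
Unit propagation: (NOT v8) forces v8 = False.
Unit propagation: (NOT v6) forces v6 = False.
The clause (NOT v9) is unit: v9 must be False.
The clause (NOT v1) is unit: v1 must be False.
The clause (NOT v7) is unit: v7 must be False.
v2 occurs only negated in the remaining clauses — set v2 = False.
Pure literal: v4 appears only negated; assign v4 = False.
Set v3 = False and propagate.
v5, v10 are now unconstrained; take v5 = True, v10 = False.
Every clause has at least one true literal under this assignment.

v1=F, v2=F, v3=F, v4=F, v5=T, v6=F, v7=F, v8=F, v9=F, v10=F, v11=F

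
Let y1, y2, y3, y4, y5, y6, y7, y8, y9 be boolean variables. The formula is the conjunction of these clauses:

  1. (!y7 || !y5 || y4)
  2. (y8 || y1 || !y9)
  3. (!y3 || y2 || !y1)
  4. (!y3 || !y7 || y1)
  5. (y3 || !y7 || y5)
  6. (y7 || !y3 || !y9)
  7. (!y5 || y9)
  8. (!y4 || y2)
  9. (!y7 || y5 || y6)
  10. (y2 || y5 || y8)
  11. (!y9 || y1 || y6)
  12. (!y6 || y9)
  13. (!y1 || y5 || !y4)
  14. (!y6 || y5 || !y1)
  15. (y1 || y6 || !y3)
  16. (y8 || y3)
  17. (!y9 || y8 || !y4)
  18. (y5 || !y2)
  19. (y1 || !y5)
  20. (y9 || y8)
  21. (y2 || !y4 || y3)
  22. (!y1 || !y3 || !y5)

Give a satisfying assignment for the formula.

y1=False  y2=False  y3=False  y4=False  y5=False  y6=True  y7=False  y8=True  y9=True

Check each clause:
  1. (!y5 || !y7 || y4) — !y7 is true.
  2. (y1 || y8 || !y9) — y8 is true.
  3. (!y1 || !y3 || y2) — !y3 is true.
  4. (!y7 || y1 || !y3) — !y3 is true.
  5. (y5 || !y7 || y3) — !y7 is true.
  6. (!y9 || !y3 || y7) — !y3 is true.
  7. (!y5 || y9) — y9 is true.
  8. (!y4 || y2) — !y4 is true.
  9. (!y7 || y6 || y5) — !y7 is true.
  10. (y8 || y2 || y5) — y8 is true.
  11. (!y9 || y1 || y6) — y6 is true.
  12. (!y6 || y9) — y9 is true.
  13. (!y1 || !y4 || y5) — !y4 is true.
  14. (y5 || !y6 || !y1) — !y1 is true.
  15. (y6 || y1 || !y3) — !y3 is true.
  16. (y3 || y8) — y8 is true.
  17. (!y9 || !y4 || y8) — y8 is true.
  18. (!y2 || y5) — !y2 is true.
  19. (y1 || !y5) — !y5 is true.
  20. (y9 || y8) — y8 is true.
  21. (!y4 || y3 || y2) — !y4 is true.
  22. (!y3 || !y1 || !y5) — !y5 is true.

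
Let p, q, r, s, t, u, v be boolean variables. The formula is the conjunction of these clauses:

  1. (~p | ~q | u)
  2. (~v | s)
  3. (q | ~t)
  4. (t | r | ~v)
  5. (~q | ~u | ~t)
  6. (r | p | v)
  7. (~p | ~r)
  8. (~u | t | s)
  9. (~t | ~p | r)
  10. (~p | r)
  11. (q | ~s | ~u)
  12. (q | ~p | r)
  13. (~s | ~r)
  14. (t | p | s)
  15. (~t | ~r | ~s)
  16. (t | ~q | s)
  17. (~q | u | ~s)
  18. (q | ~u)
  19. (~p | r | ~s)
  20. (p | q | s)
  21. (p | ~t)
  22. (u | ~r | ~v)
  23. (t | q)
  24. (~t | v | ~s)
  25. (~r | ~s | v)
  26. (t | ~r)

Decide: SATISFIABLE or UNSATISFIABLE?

UNSATISFIABLE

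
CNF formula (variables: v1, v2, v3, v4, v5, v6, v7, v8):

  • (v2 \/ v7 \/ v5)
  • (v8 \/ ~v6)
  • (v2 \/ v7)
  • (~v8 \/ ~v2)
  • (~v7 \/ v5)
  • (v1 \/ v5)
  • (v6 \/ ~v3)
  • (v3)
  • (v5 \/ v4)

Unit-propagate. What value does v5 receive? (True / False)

(v3) stands alone — v3 = True.
In (v6 \/ ~v3), ~v3 is now false; v6 must hold, so v6 = True.
(~v6 \/ v8): since v6 = True, the clause reduces to (v8). v8 = True.
(~v8 \/ ~v2) with v8 = True leaves only ~v2, so v2 = False.
In (v7 \/ v2), v2 is now false; v7 must hold, so v7 = True.
(~v7 \/ v5) with v7 = True leaves only v5, so v5 = True.

True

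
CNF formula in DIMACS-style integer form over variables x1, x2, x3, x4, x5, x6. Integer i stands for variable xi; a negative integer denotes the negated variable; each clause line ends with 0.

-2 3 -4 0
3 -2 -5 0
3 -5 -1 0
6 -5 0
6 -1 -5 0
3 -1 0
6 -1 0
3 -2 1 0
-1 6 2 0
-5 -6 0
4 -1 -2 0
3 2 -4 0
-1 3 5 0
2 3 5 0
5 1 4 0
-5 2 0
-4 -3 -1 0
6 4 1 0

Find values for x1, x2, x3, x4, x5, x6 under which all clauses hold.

Try x1 = False.
Set x2 = False and propagate.
  then x5 is forced to False.
  then x3 is forced to True.
  then x4 is forced to True.
x6 is now unconstrained; take x6 = False.

x1 = False, x2 = False, x3 = True, x4 = True, x5 = False, x6 = False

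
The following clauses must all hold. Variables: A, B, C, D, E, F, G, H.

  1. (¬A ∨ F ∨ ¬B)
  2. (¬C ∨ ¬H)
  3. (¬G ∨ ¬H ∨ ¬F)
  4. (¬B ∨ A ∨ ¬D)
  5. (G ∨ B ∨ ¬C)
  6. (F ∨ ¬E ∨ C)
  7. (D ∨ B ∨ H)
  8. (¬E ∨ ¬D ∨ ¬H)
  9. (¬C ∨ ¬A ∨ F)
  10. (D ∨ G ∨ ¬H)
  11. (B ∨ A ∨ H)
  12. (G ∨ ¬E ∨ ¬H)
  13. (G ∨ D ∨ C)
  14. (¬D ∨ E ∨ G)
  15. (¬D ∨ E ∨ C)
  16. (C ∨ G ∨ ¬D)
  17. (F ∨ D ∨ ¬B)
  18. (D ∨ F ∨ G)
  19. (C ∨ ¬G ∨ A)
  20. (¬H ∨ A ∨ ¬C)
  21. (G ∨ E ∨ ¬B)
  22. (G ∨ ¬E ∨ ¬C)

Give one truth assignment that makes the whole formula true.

A=T, B=T, C=F, D=F, E=F, F=T, G=T, H=F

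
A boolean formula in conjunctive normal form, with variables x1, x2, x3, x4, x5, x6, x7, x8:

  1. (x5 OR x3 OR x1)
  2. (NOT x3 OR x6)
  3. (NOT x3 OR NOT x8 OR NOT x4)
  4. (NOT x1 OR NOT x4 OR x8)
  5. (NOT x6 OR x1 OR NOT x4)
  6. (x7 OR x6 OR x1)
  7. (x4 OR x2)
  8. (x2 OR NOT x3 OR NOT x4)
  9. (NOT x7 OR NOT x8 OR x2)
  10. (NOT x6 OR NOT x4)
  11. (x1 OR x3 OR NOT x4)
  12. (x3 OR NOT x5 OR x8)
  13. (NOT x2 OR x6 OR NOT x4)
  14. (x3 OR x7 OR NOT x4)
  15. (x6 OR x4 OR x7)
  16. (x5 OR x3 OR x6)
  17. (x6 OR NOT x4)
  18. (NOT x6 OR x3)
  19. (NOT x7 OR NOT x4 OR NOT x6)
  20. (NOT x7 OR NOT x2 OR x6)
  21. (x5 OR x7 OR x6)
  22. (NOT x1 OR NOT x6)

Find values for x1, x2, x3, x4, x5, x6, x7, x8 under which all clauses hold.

x1=False, x2=True, x3=True, x4=False, x5=False, x6=True, x7=True, x8=False

Check each clause:
  1. (x3 OR x1 OR x5) — x3 is true.
  2. (NOT x3 OR x6) — x6 is true.
  3. (NOT x8 OR NOT x4 OR NOT x3) — NOT x8 is true.
  4. (x8 OR NOT x4 OR NOT x1) — NOT x4 is true.
  5. (x1 OR NOT x6 OR NOT x4) — NOT x4 is true.
  6. (x7 OR x1 OR x6) — x6 is true.
  7. (x2 OR x4) — x2 is true.
  8. (NOT x3 OR x2 OR NOT x4) — x2 is true.
  9. (NOT x7 OR NOT x8 OR x2) — NOT x8 is true.
  10. (NOT x4 OR NOT x6) — NOT x4 is true.
  11. (x1 OR x3 OR NOT x4) — x3 is true.
  12. (x8 OR NOT x5 OR x3) — x3 is true.
  13. (x6 OR NOT x2 OR NOT x4) — NOT x4 is true.
  14. (NOT x4 OR x3 OR x7) — x3 is true.
  15. (x6 OR x4 OR x7) — x6 is true.
  16. (x3 OR x6 OR x5) — x3 is true.
  17. (NOT x4 OR x6) — NOT x4 is true.
  18. (x3 OR NOT x6) — x3 is true.
  19. (NOT x4 OR NOT x7 OR NOT x6) — NOT x4 is true.
  20. (NOT x7 OR NOT x2 OR x6) — x6 is true.
  21. (x7 OR x5 OR x6) — x6 is true.
  22. (NOT x1 OR NOT x6) — NOT x1 is true.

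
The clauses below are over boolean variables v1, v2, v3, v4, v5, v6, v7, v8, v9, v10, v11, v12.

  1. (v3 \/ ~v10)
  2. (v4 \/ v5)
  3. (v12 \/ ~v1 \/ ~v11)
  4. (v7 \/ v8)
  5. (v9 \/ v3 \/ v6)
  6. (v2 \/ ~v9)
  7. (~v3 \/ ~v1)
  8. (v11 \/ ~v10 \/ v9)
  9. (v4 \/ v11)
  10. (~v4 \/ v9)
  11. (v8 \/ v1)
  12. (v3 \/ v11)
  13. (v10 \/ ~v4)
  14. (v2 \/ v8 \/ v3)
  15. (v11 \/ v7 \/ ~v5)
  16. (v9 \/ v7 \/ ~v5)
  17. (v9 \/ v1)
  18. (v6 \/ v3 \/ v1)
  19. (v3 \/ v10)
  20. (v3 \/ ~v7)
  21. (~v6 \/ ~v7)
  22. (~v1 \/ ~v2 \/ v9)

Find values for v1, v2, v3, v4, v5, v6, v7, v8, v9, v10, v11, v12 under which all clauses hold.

v1=F  v2=T  v3=T  v4=T  v5=T  v6=F  v7=T  v8=T  v9=T  v10=T  v11=T  v12=T

Check each clause:
  1. (v3 \/ ~v10) — v3 is true.
  2. (v5 \/ v4) — v4 is true.
  3. (~v11 \/ v12 \/ ~v1) — v12 is true.
  4. (v8 \/ v7) — v8 is true.
  5. (v9 \/ v6 \/ v3) — v9 is true.
  6. (~v9 \/ v2) — v2 is true.
  7. (~v3 \/ ~v1) — ~v1 is true.
  8. (v11 \/ ~v10 \/ v9) — v9 is true.
  9. (v11 \/ v4) — v11 is true.
  10. (v9 \/ ~v4) — v9 is true.
  11. (v8 \/ v1) — v8 is true.
  12. (v3 \/ v11) — v11 is true.
  13. (~v4 \/ v10) — v10 is true.
  14. (v8 \/ v2 \/ v3) — v8 is true.
  15. (v7 \/ ~v5 \/ v11) — v11 is true.
  16. (v9 \/ v7 \/ ~v5) — v9 is true.
  17. (v1 \/ v9) — v9 is true.
  18. (v1 \/ v3 \/ v6) — v3 is true.
  19. (v10 \/ v3) — v10 is true.
  20. (v3 \/ ~v7) — v3 is true.
  21. (~v6 \/ ~v7) — ~v6 is true.
  22. (~v2 \/ ~v1 \/ v9) — v9 is true.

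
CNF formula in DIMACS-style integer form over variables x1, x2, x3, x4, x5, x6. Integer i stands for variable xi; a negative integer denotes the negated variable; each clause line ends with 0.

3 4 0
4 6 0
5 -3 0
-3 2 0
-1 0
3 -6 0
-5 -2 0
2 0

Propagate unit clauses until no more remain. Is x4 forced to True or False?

True

Unit clause (!x1) sets x1 = False.
(x2) stands alone — x2 = True.
(!x2 || !x5): since x2 = True, the clause reduces to (!x5). x5 = False.
(!x3 || x5) with x5 = False leaves only !x3, so x3 = False.
In (x3 || x4), x3 is now false; x4 must hold, so x4 = True.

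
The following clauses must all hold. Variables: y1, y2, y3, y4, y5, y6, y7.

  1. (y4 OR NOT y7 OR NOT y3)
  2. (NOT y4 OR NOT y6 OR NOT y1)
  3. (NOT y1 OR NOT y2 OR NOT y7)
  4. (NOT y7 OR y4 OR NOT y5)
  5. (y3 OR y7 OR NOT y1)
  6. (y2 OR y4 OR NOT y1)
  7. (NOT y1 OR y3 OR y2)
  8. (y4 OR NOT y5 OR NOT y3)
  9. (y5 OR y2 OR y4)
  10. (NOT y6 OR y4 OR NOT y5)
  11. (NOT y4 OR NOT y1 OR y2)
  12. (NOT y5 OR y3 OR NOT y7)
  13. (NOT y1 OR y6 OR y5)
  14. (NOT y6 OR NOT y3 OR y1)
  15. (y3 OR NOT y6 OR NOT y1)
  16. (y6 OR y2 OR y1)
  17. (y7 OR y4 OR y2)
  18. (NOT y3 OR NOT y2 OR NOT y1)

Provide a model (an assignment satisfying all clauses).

y1 = F  y2 = T  y3 = T  y4 = T  y5 = T  y6 = F  y7 = T

Set y1 = False and propagate.
Set y2 = True and propagate.
Set y3 = True and propagate.
  then y6 is forced to False.
For the remaining variables, y4 = True, y5 = True, y7 = True works.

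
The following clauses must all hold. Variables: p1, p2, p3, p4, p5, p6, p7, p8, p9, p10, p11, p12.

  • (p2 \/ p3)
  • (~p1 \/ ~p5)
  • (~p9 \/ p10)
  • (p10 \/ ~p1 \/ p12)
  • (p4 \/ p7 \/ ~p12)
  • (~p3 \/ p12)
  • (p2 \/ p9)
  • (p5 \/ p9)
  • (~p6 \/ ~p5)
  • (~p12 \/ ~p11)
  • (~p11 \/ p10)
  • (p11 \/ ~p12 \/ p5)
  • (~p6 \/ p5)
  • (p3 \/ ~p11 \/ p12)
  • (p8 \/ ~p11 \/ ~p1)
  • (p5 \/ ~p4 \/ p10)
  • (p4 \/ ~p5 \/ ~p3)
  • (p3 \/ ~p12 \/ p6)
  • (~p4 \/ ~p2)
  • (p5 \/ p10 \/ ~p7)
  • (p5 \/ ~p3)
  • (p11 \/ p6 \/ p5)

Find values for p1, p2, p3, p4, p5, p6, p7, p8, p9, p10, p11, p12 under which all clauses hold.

p1=False  p2=True  p3=False  p4=False  p5=True  p6=False  p7=False  p8=True  p9=False  p10=False  p11=False  p12=False

Pure literal: p1 appears only negated; assign p1 = False.
Pure literal: p8 appears only positively; assign p8 = True.
Set p2 = True and propagate.
  then p4 is forced to False.
Branch on p3: take p3 = False.
The remaining clauses are satisfied by p5 = True, p6 = False, p7 = False, p9 = False, p10 = False, p11 = False, p12 = False.
Check each clause:
  1. (p3 \/ p2) — p2 is true.
  2. (~p5 \/ ~p1) — ~p1 is true.
  3. (~p9 \/ p10) — ~p9 is true.
  4. (p10 \/ p12 \/ ~p1) — ~p1 is true.
  5. (~p12 \/ p4 \/ p7) — ~p12 is true.
  6. (p12 \/ ~p3) — ~p3 is true.
  7. (p2 \/ p9) — p2 is true.
  8. (p9 \/ p5) — p5 is true.
  9. (~p5 \/ ~p6) — ~p6 is true.
  10. (~p12 \/ ~p11) — ~p12 is true.
  11. (~p11 \/ p10) — ~p11 is true.
  12. (~p12 \/ p5 \/ p11) — ~p12 is true.
  13. (p5 \/ ~p6) — ~p6 is true.
  14. (p12 \/ ~p11 \/ p3) — ~p11 is true.
  15. (~p11 \/ ~p1 \/ p8) — p8 is true.
  16. (~p4 \/ p5 \/ p10) — ~p4 is true.
  17. (p4 \/ ~p5 \/ ~p3) — ~p3 is true.
  18. (p3 \/ p6 \/ ~p12) — ~p12 is true.
  19. (~p4 \/ ~p2) — ~p4 is true.
  20. (~p7 \/ p10 \/ p5) — ~p7 is true.
  21. (~p3 \/ p5) — ~p3 is true.
  22. (p11 \/ p5 \/ p6) — p5 is true.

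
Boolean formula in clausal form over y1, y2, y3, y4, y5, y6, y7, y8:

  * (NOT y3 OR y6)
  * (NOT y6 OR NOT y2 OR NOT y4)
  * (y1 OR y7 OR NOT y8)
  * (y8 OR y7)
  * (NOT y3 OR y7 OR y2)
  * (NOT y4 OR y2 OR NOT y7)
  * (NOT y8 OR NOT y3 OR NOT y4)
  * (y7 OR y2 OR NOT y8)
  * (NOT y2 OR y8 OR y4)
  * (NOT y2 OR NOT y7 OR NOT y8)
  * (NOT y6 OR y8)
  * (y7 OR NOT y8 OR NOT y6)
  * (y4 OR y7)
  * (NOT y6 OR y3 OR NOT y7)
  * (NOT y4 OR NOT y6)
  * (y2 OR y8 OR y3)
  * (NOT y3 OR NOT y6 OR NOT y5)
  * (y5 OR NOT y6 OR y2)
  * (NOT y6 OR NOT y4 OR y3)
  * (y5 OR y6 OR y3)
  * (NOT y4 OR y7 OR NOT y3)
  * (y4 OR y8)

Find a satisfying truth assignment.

Pure literal: y1 appears only positively; assign y1 = True.
Set y2 = True and propagate.
Try y3 = False.
For the remaining variables, y4 = True, y5 = True, y6 = False, y7 = True, y8 = False works.

y1=T, y2=T, y3=F, y4=T, y5=T, y6=F, y7=T, y8=F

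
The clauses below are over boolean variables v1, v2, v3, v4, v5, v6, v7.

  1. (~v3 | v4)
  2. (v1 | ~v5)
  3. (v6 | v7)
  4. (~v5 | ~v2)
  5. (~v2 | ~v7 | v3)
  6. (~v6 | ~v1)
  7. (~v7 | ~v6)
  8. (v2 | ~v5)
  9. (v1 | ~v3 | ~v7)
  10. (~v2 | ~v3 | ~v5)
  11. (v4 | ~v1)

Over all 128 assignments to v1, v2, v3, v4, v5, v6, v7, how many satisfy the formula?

11

Case analysis on v1 and v2:
  v1=1, v2=1: remaining (v3,v4,v5,v6,v7) ∈ {(1,1,0,0,1)} — 1.
  v1=1, v2=0: remaining (v3,v4,v5,v6,v7) ∈ {(0,1,0,0,1); (1,1,0,0,1)} — 2.
  v1=0, v2=1: remaining (v3,v4,v5,v6,v7) ∈ {(0,0,0,1,0); (0,1,0,1,0); (1,1,0,1,0)} — 3.
  v1=0, v2=0: 5 of the 32 assignments to (v3,v4,v5,v6,v7) work.
Total: 1 + 2 + 3 + 5 = 11.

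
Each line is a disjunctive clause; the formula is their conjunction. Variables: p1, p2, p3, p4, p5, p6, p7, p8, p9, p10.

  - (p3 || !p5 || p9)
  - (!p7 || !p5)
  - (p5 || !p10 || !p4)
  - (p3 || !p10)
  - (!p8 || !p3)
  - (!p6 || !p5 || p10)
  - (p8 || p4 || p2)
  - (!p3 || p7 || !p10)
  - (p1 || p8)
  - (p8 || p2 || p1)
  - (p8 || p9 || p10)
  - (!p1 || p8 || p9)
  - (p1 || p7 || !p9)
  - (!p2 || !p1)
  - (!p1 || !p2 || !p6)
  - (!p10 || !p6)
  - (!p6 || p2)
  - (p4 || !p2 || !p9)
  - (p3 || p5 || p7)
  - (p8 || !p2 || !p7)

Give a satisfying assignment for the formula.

p1 = True, p2 = False, p3 = False, p4 = False, p5 = True, p6 = False, p7 = False, p8 = True, p9 = True, p10 = False

p6 occurs only negated in the remaining clauses — set p6 = False.
Branch on p1: take p1 = True.
  then p2 is forced to False.
Set p3 = False and propagate.
  then p10 is forced to False.
Try p4 = False.
  then p8 is forced to True.
The remaining clauses are satisfied by p5 = True, p7 = False, p9 = True.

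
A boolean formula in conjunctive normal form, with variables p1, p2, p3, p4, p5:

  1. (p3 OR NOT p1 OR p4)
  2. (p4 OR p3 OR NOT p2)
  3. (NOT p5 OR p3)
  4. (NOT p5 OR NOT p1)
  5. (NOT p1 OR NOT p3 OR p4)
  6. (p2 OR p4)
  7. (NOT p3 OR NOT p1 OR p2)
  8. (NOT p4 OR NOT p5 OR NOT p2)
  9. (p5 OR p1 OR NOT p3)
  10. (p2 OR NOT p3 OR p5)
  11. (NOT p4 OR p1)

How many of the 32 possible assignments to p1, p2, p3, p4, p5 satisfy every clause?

Satisfying assignments:
  p1=F p2=T p3=T p4=F p5=T
  p1=T p2=F p3=F p4=T p5=F
  p1=T p2=T p3=F p4=T p5=F
  p1=T p2=T p3=T p4=T p5=F
Count: 4.

4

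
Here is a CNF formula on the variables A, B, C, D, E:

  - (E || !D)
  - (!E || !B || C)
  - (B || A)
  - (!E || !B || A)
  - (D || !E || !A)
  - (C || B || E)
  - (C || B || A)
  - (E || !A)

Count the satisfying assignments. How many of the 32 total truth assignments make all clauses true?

5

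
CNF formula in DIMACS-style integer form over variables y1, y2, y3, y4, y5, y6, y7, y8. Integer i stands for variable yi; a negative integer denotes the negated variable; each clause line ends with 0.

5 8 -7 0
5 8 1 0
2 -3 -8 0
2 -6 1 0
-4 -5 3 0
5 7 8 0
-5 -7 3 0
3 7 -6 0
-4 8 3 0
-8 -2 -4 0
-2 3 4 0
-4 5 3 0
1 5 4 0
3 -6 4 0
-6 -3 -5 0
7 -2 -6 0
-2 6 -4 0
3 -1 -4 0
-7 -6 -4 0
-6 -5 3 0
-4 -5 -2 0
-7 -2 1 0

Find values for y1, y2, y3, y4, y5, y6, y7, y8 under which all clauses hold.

y1=True, y2=False, y3=True, y4=False, y5=True, y6=False, y7=False, y8=False

Check each clause:
  1. (~y7 | y8 | y5) — ~y7 is true.
  2. (y8 | y1 | y5) — y1 is true.
  3. (~y8 | ~y3 | y2) — ~y8 is true.
  4. (~y6 | y1 | y2) — y1 is true.
  5. (~y5 | y3 | ~y4) — y3 is true.
  6. (y7 | y5 | y8) — y5 is true.
  7. (y3 | ~y7 | ~y5) — ~y7 is true.
  8. (y3 | ~y6 | y7) — ~y6 is true.
  9. (~y4 | y3 | y8) — y3 is true.
  10. (~y4 | ~y2 | ~y8) — ~y8 is true.
  11. (y4 | ~y2 | y3) — y3 is true.
  12. (y5 | y3 | ~y4) — y3 is true.
  13. (y5 | y1 | y4) — y1 is true.
  14. (y3 | y4 | ~y6) — ~y6 is true.
  15. (~y6 | ~y5 | ~y3) — ~y6 is true.
  16. (~y2 | ~y6 | y7) — ~y6 is true.
  17. (y6 | ~y2 | ~y4) — ~y4 is true.
  18. (~y1 | ~y4 | y3) — y3 is true.
  19. (~y6 | ~y4 | ~y7) — ~y7 is true.
  20. (y3 | ~y6 | ~y5) — y3 is true.
  21. (~y4 | ~y5 | ~y2) — ~y4 is true.
  22. (~y7 | ~y2 | y1) — ~y7 is true.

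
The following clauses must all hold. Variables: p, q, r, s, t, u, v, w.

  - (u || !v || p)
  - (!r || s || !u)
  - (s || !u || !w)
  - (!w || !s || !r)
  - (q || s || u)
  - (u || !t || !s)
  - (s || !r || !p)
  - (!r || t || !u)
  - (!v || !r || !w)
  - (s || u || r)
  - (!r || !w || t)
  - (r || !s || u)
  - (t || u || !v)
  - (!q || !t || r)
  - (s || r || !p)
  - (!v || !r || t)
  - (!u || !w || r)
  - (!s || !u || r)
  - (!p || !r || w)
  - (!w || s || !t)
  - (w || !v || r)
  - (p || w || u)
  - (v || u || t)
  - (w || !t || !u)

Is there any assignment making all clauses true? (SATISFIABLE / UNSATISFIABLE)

Set p = False and propagate.
For the remaining variables, q = False, r = False, s = False, t = False, u = True, v = False, w = False works.
Every clause has at least one true literal under this assignment.
So p = False, q = False, r = False, s = False, t = False, u = True, v = False, w = False is a satisfying assignment.

SATISFIABLE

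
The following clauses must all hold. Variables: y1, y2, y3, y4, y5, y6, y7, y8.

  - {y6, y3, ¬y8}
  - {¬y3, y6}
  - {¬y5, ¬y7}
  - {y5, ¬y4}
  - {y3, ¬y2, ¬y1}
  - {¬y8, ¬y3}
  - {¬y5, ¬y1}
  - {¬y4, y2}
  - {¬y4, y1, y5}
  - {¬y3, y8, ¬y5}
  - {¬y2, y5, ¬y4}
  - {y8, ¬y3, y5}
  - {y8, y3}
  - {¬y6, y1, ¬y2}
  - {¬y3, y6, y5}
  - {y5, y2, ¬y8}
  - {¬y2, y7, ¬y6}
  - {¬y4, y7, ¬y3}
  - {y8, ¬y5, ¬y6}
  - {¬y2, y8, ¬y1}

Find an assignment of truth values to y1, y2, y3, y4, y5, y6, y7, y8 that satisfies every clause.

y1 = False, y2 = False, y3 = False, y4 = False, y5 = True, y6 = True, y7 = False, y8 = True

Pure literal: y4 appears only negated; assign y4 = False.
Set y1 = False and propagate.
Branch on y2: take y2 = False.
Try y3 = False.
  then y8 is forced to True.
  then y6 is forced to True.
  then y5 is forced to True.
  then y7 is forced to False.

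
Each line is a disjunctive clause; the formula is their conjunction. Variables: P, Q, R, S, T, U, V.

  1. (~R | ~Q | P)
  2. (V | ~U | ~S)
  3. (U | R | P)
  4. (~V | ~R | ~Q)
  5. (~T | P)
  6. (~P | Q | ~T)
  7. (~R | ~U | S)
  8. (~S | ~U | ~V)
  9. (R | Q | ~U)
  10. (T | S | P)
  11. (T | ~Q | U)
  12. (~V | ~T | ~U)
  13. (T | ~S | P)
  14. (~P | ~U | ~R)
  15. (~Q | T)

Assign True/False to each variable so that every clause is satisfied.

Try P = True.
Branch on Q: take Q = False.
  then T is forced to False.
Set R = True and propagate.
  then U is forced to False.
S, V are now unconstrained; take S = False, V = True.

P=T, Q=F, R=T, S=F, T=F, U=F, V=T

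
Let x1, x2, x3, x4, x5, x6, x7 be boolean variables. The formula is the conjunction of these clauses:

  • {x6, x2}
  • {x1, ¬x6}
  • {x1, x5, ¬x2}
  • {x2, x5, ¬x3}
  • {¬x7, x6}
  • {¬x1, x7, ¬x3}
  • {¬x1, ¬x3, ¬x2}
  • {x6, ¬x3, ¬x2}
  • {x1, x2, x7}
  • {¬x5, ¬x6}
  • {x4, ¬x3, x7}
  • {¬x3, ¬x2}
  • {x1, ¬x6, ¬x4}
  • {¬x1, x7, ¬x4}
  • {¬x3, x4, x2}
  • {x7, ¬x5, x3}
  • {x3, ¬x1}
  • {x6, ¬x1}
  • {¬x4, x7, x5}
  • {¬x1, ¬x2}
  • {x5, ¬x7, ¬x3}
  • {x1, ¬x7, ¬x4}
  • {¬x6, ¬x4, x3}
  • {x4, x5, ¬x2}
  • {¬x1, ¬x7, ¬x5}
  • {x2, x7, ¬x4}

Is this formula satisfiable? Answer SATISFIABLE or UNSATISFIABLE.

x1 = True:
  propagation gives x3=True, x7=True, x6=True, x2=False; an empty clause results — contradiction.
x1 = False:
  propagation gives x6=False, x2=True, x5=True, x7=False; an empty clause results — contradiction.
Every branch closes, so no satisfying assignment exists.

UNSATISFIABLE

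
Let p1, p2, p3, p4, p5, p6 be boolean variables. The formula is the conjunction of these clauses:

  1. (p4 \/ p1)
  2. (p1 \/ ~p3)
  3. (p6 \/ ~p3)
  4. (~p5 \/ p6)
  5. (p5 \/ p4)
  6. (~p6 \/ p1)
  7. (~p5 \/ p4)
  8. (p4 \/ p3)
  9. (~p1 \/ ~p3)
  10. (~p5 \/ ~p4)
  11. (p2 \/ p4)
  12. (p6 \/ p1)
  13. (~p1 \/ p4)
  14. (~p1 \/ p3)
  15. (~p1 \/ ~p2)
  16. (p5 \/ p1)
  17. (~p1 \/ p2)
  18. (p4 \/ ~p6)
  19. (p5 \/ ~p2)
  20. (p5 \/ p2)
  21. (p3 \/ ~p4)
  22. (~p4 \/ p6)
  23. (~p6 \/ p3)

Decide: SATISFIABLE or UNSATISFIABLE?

p1 = True:
  propagation gives p3=False; an empty clause results — contradiction.
p1 = False:
  propagation gives p4=True, p3=False; an empty clause results — contradiction.
Every branch closes, so no satisfying assignment exists.

UNSATISFIABLE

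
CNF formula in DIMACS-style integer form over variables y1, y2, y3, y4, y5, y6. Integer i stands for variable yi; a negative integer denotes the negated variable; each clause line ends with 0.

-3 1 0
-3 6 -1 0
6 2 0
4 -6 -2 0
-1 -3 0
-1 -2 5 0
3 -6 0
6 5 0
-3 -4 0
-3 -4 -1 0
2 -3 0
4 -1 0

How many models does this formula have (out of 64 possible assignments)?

3

Satisfying assignments:
  y1=0 y2=1 y3=0 y4=0 y5=1 y6=0
  y1=0 y2=1 y3=0 y4=1 y5=1 y6=0
  y1=1 y2=1 y3=0 y4=1 y5=1 y6=0
That's 3 in total.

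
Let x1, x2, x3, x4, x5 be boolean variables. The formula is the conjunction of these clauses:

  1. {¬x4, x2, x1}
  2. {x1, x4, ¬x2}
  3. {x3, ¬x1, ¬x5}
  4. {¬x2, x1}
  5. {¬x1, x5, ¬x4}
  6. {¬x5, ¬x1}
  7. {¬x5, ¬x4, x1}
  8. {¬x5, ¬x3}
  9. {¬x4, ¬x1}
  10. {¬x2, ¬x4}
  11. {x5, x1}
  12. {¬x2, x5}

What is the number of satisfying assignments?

The models are:
  x1=F x2=F x3=F x4=F x5=T
  x1=T x2=F x3=F x4=F x5=F
  x1=T x2=F x3=T x4=F x5=F
That's 3 in total.

3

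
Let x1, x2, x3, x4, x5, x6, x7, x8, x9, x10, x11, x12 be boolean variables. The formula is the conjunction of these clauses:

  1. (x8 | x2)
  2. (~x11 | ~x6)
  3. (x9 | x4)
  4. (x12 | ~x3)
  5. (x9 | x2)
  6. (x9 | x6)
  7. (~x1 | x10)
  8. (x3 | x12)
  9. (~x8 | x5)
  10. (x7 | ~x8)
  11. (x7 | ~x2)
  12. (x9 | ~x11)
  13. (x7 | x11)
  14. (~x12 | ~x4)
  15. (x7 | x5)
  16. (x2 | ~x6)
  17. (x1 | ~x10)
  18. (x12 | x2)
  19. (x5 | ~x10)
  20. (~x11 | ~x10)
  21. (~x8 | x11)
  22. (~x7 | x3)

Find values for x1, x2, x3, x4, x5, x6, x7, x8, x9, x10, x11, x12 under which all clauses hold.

x1=False, x2=True, x3=True, x4=False, x5=False, x6=True, x7=True, x8=False, x9=True, x10=False, x11=False, x12=True

Check each clause:
  1. (x8 | x2) — x2 is true.
  2. (~x6 | ~x11) — ~x11 is true.
  3. (x9 | x4) — x9 is true.
  4. (x12 | ~x3) — x12 is true.
  5. (x2 | x9) — x9 is true.
  6. (x6 | x9) — x9 is true.
  7. (~x1 | x10) — ~x1 is true.
  8. (x3 | x12) — x3 is true.
  9. (~x8 | x5) — ~x8 is true.
  10. (x7 | ~x8) — ~x8 is true.
  11. (x7 | ~x2) — x7 is true.
  12. (~x11 | x9) — x9 is true.
  13. (x7 | x11) — x7 is true.
  14. (~x4 | ~x12) — ~x4 is true.
  15. (x5 | x7) — x7 is true.
  16. (x2 | ~x6) — x2 is true.
  17. (~x10 | x1) — ~x10 is true.
  18. (x12 | x2) — x2 is true.
  19. (~x10 | x5) — ~x10 is true.
  20. (~x11 | ~x10) — ~x11 is true.
  21. (x11 | ~x8) — ~x8 is true.
  22. (~x7 | x3) — x3 is true.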